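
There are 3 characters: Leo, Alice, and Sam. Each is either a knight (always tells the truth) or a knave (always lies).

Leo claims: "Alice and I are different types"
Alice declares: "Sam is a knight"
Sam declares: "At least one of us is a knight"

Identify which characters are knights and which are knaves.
Leo is a knave.
Alice is a knave.
Sam is a knave.

Verification:
- Leo (knave) says "Alice and I are different types" - this is FALSE (a lie) because Leo is a knave and Alice is a knave.
- Alice (knave) says "Sam is a knight" - this is FALSE (a lie) because Sam is a knave.
- Sam (knave) says "At least one of us is a knight" - this is FALSE (a lie) because no one is a knight.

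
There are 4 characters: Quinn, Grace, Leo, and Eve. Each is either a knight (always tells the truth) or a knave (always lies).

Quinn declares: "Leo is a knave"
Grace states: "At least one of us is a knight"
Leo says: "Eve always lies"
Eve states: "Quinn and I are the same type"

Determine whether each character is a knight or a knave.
Quinn is a knight.
Grace is a knight.
Leo is a knave.
Eve is a knight.

Verification:
- Quinn (knight) says "Leo is a knave" - this is TRUE because Leo is a knave.
- Grace (knight) says "At least one of us is a knight" - this is TRUE because Quinn, Grace, and Eve are knights.
- Leo (knave) says "Eve always lies" - this is FALSE (a lie) because Eve is a knight.
- Eve (knight) says "Quinn and I are the same type" - this is TRUE because Eve is a knight and Quinn is a knight.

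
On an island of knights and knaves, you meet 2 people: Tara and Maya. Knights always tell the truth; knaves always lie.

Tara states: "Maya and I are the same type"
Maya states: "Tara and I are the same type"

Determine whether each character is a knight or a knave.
Tara is a knight.
Maya is a knight.

Verification:
- Tara (knight) says "Maya and I are the same type" - this is TRUE because Tara is a knight and Maya is a knight.
- Maya (knight) says "Tara and I are the same type" - this is TRUE because Maya is a knight and Tara is a knight.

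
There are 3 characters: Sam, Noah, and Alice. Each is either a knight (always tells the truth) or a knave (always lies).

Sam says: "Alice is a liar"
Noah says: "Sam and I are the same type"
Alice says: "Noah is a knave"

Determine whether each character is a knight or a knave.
Sam is a knight.
Noah is a knight.
Alice is a knave.

Verification:
- Sam (knight) says "Alice is a liar" - this is TRUE because Alice is a knave.
- Noah (knight) says "Sam and I are the same type" - this is TRUE because Noah is a knight and Sam is a knight.
- Alice (knave) says "Noah is a knave" - this is FALSE (a lie) because Noah is a knight.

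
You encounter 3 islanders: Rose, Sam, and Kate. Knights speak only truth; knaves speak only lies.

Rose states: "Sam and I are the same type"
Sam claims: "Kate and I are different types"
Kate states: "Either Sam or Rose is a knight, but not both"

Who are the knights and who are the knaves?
Rose is a knight.
Sam is a knight.
Kate is a knave.

Verification:
- Rose (knight) says "Sam and I are the same type" - this is TRUE because Rose is a knight and Sam is a knight.
- Sam (knight) says "Kate and I are different types" - this is TRUE because Sam is a knight and Kate is a knave.
- Kate (knave) says "Either Sam or Rose is a knight, but not both" - this is FALSE (a lie) because Sam is a knight and Rose is a knight.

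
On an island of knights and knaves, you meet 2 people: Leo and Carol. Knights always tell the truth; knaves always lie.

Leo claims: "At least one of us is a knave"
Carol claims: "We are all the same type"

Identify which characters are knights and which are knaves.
Leo is a knight.
Carol is a knave.

Verification:
- Leo (knight) says "At least one of us is a knave" - this is TRUE because Carol is a knave.
- Carol (knave) says "We are all the same type" - this is FALSE (a lie) because Leo is a knight and Carol is a knave.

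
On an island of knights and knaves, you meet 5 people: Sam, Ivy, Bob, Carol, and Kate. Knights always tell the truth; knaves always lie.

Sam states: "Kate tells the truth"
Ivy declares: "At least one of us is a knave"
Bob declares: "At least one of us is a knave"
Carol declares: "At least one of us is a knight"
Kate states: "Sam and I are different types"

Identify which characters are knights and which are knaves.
Sam is a knave.
Ivy is a knight.
Bob is a knight.
Carol is a knight.
Kate is a knave.

Verification:
- Sam (knave) says "Kate tells the truth" - this is FALSE (a lie) because Kate is a knave.
- Ivy (knight) says "At least one of us is a knave" - this is TRUE because Sam and Kate are knaves.
- Bob (knight) says "At least one of us is a knave" - this is TRUE because Sam and Kate are knaves.
- Carol (knight) says "At least one of us is a knight" - this is TRUE because Ivy, Bob, and Carol are knights.
- Kate (knave) says "Sam and I are different types" - this is FALSE (a lie) because Kate is a knave and Sam is a knave.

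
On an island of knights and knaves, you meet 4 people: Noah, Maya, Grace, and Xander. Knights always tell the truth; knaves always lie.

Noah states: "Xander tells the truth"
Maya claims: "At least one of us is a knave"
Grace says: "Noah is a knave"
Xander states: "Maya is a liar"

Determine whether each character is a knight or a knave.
Noah is a knave.
Maya is a knight.
Grace is a knight.
Xander is a knave.

Verification:
- Noah (knave) says "Xander tells the truth" - this is FALSE (a lie) because Xander is a knave.
- Maya (knight) says "At least one of us is a knave" - this is TRUE because Noah and Xander are knaves.
- Grace (knight) says "Noah is a knave" - this is TRUE because Noah is a knave.
- Xander (knave) says "Maya is a liar" - this is FALSE (a lie) because Maya is a knight.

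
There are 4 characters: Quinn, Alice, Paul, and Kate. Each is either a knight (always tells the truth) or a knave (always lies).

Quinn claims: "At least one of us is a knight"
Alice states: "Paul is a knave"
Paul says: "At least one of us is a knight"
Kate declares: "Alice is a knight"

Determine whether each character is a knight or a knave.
Quinn is a knight.
Alice is a knave.
Paul is a knight.
Kate is a knave.

Verification:
- Quinn (knight) says "At least one of us is a knight" - this is TRUE because Quinn and Paul are knights.
- Alice (knave) says "Paul is a knave" - this is FALSE (a lie) because Paul is a knight.
- Paul (knight) says "At least one of us is a knight" - this is TRUE because Quinn and Paul are knights.
- Kate (knave) says "Alice is a knight" - this is FALSE (a lie) because Alice is a knave.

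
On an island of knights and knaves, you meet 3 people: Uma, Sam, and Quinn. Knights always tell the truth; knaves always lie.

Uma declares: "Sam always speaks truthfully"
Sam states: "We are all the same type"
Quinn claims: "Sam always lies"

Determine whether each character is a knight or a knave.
Uma is a knave.
Sam is a knave.
Quinn is a knight.

Verification:
- Uma (knave) says "Sam always speaks truthfully" - this is FALSE (a lie) because Sam is a knave.
- Sam (knave) says "We are all the same type" - this is FALSE (a lie) because Quinn is a knight and Uma and Sam are knaves.
- Quinn (knight) says "Sam always lies" - this is TRUE because Sam is a knave.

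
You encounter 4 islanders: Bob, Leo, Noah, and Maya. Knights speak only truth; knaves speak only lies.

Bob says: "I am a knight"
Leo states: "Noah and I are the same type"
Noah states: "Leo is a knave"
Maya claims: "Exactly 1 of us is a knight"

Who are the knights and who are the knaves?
Bob is a knight.
Leo is a knave.
Noah is a knight.
Maya is a knave.

Verification:
- Bob (knight) says "I am a knight" - this is TRUE because Bob is a knight.
- Leo (knave) says "Noah and I are the same type" - this is FALSE (a lie) because Leo is a knave and Noah is a knight.
- Noah (knight) says "Leo is a knave" - this is TRUE because Leo is a knave.
- Maya (knave) says "Exactly 1 of us is a knight" - this is FALSE (a lie) because there are 2 knights.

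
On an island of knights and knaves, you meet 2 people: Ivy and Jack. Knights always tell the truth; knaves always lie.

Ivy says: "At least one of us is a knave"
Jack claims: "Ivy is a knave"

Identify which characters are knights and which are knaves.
Ivy is a knight.
Jack is a knave.

Verification:
- Ivy (knight) says "At least one of us is a knave" - this is TRUE because Jack is a knave.
- Jack (knave) says "Ivy is a knave" - this is FALSE (a lie) because Ivy is a knight.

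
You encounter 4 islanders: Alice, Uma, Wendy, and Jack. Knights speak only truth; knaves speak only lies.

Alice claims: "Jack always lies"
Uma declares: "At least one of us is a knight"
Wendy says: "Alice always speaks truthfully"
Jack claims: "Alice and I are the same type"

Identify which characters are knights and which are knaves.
Alice is a knight.
Uma is a knight.
Wendy is a knight.
Jack is a knave.

Verification:
- Alice (knight) says "Jack always lies" - this is TRUE because Jack is a knave.
- Uma (knight) says "At least one of us is a knight" - this is TRUE because Alice, Uma, and Wendy are knights.
- Wendy (knight) says "Alice always speaks truthfully" - this is TRUE because Alice is a knight.
- Jack (knave) says "Alice and I are the same type" - this is FALSE (a lie) because Jack is a knave and Alice is a knight.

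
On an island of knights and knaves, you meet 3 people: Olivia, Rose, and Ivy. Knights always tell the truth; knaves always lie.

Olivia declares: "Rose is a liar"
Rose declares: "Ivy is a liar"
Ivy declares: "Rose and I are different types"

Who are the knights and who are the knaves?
Olivia is a knight.
Rose is a knave.
Ivy is a knight.

Verification:
- Olivia (knight) says "Rose is a liar" - this is TRUE because Rose is a knave.
- Rose (knave) says "Ivy is a liar" - this is FALSE (a lie) because Ivy is a knight.
- Ivy (knight) says "Rose and I are different types" - this is TRUE because Ivy is a knight and Rose is a knave.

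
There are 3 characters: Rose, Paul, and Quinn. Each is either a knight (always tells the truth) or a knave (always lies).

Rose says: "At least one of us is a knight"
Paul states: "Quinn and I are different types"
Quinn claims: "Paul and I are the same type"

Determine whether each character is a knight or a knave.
Rose is a knight.
Paul is a knight.
Quinn is a knave.

Verification:
- Rose (knight) says "At least one of us is a knight" - this is TRUE because Rose and Paul are knights.
- Paul (knight) says "Quinn and I are different types" - this is TRUE because Paul is a knight and Quinn is a knave.
- Quinn (knave) says "Paul and I are the same type" - this is FALSE (a lie) because Quinn is a knave and Paul is a knight.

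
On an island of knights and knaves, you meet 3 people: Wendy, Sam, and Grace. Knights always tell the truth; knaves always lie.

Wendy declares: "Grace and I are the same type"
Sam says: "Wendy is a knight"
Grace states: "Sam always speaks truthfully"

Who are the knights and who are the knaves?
Wendy is a knight.
Sam is a knight.
Grace is a knight.

Verification:
- Wendy (knight) says "Grace and I are the same type" - this is TRUE because Wendy is a knight and Grace is a knight.
- Sam (knight) says "Wendy is a knight" - this is TRUE because Wendy is a knight.
- Grace (knight) says "Sam always speaks truthfully" - this is TRUE because Sam is a knight.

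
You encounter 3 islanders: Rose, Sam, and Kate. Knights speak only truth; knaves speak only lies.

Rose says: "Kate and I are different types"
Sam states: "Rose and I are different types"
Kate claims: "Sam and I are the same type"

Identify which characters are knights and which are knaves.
Rose is a knave.
Sam is a knight.
Kate is a knave.

Verification:
- Rose (knave) says "Kate and I are different types" - this is FALSE (a lie) because Rose is a knave and Kate is a knave.
- Sam (knight) says "Rose and I are different types" - this is TRUE because Sam is a knight and Rose is a knave.
- Kate (knave) says "Sam and I are the same type" - this is FALSE (a lie) because Kate is a knave and Sam is a knight.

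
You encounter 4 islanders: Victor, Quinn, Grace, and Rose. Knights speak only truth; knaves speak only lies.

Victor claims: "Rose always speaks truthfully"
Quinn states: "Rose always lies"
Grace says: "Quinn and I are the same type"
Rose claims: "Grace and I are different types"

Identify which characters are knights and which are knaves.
Victor is a knave.
Quinn is a knight.
Grace is a knave.
Rose is a knave.

Verification:
- Victor (knave) says "Rose always speaks truthfully" - this is FALSE (a lie) because Rose is a knave.
- Quinn (knight) says "Rose always lies" - this is TRUE because Rose is a knave.
- Grace (knave) says "Quinn and I are the same type" - this is FALSE (a lie) because Grace is a knave and Quinn is a knight.
- Rose (knave) says "Grace and I are different types" - this is FALSE (a lie) because Rose is a knave and Grace is a knave.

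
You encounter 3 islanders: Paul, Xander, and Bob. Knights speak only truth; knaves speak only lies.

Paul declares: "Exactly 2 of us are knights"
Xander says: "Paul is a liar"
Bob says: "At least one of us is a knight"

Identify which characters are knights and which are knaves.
Paul is a knight.
Xander is a knave.
Bob is a knight.

Verification:
- Paul (knight) says "Exactly 2 of us are knights" - this is TRUE because there are 2 knights.
- Xander (knave) says "Paul is a liar" - this is FALSE (a lie) because Paul is a knight.
- Bob (knight) says "At least one of us is a knight" - this is TRUE because Paul and Bob are knights.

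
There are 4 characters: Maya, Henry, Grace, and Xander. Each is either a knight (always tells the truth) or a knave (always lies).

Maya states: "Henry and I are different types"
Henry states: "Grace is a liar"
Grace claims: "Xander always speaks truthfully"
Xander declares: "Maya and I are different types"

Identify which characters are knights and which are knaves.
Maya is a knave.
Henry is a knave.
Grace is a knight.
Xander is a knight.

Verification:
- Maya (knave) says "Henry and I are different types" - this is FALSE (a lie) because Maya is a knave and Henry is a knave.
- Henry (knave) says "Grace is a liar" - this is FALSE (a lie) because Grace is a knight.
- Grace (knight) says "Xander always speaks truthfully" - this is TRUE because Xander is a knight.
- Xander (knight) says "Maya and I are different types" - this is TRUE because Xander is a knight and Maya is a knave.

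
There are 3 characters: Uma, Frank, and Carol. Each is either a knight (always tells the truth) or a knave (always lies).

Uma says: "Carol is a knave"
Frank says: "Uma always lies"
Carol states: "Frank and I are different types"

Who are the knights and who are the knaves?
Uma is a knight.
Frank is a knave.
Carol is a knave.

Verification:
- Uma (knight) says "Carol is a knave" - this is TRUE because Carol is a knave.
- Frank (knave) says "Uma always lies" - this is FALSE (a lie) because Uma is a knight.
- Carol (knave) says "Frank and I are different types" - this is FALSE (a lie) because Carol is a knave and Frank is a knave.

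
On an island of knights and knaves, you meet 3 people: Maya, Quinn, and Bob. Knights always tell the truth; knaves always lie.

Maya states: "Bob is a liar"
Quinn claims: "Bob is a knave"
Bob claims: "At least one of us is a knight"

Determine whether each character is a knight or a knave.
Maya is a knave.
Quinn is a knave.
Bob is a knight.

Verification:
- Maya (knave) says "Bob is a liar" - this is FALSE (a lie) because Bob is a knight.
- Quinn (knave) says "Bob is a knave" - this is FALSE (a lie) because Bob is a knight.
- Bob (knight) says "At least one of us is a knight" - this is TRUE because Bob is a knight.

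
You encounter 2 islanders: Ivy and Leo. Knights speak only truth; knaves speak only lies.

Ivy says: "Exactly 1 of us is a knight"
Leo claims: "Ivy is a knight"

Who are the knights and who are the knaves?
Ivy is a knave.
Leo is a knave.

Verification:
- Ivy (knave) says "Exactly 1 of us is a knight" - this is FALSE (a lie) because there are 0 knights.
- Leo (knave) says "Ivy is a knight" - this is FALSE (a lie) because Ivy is a knave.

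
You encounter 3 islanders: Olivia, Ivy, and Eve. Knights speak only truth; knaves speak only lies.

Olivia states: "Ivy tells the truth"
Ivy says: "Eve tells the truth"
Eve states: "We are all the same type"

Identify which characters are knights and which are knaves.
Olivia is a knight.
Ivy is a knight.
Eve is a knight.

Verification:
- Olivia (knight) says "Ivy tells the truth" - this is TRUE because Ivy is a knight.
- Ivy (knight) says "Eve tells the truth" - this is TRUE because Eve is a knight.
- Eve (knight) says "We are all the same type" - this is TRUE because Olivia, Ivy, and Eve are knights.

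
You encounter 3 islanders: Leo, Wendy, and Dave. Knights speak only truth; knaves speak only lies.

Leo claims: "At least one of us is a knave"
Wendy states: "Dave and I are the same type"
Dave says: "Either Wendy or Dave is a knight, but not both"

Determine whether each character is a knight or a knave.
Leo is a knight.
Wendy is a knave.
Dave is a knight.

Verification:
- Leo (knight) says "At least one of us is a knave" - this is TRUE because Wendy is a knave.
- Wendy (knave) says "Dave and I are the same type" - this is FALSE (a lie) because Wendy is a knave and Dave is a knight.
- Dave (knight) says "Either Wendy or Dave is a knight, but not both" - this is TRUE because Wendy is a knave and Dave is a knight.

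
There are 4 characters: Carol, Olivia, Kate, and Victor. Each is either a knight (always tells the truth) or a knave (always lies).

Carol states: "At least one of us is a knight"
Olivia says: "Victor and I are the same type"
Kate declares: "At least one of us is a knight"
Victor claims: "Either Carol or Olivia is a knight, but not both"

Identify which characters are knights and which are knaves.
Carol is a knight.
Olivia is a knave.
Kate is a knight.
Victor is a knight.

Verification:
- Carol (knight) says "At least one of us is a knight" - this is TRUE because Carol, Kate, and Victor are knights.
- Olivia (knave) says "Victor and I are the same type" - this is FALSE (a lie) because Olivia is a knave and Victor is a knight.
- Kate (knight) says "At least one of us is a knight" - this is TRUE because Carol, Kate, and Victor are knights.
- Victor (knight) says "Either Carol or Olivia is a knight, but not both" - this is TRUE because Carol is a knight and Olivia is a knave.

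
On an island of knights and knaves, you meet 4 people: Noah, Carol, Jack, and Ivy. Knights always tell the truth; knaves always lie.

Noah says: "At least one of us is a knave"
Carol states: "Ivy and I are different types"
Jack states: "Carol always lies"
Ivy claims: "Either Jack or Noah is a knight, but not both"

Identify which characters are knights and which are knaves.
Noah is a knight.
Carol is a knave.
Jack is a knight.
Ivy is a knave.

Verification:
- Noah (knight) says "At least one of us is a knave" - this is TRUE because Carol and Ivy are knaves.
- Carol (knave) says "Ivy and I are different types" - this is FALSE (a lie) because Carol is a knave and Ivy is a knave.
- Jack (knight) says "Carol always lies" - this is TRUE because Carol is a knave.
- Ivy (knave) says "Either Jack or Noah is a knight, but not both" - this is FALSE (a lie) because Jack is a knight and Noah is a knight.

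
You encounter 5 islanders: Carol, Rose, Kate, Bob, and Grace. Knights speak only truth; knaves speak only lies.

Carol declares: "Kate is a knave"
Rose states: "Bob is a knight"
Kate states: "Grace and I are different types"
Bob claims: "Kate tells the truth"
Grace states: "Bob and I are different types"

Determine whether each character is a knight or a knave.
Carol is a knight.
Rose is a knave.
Kate is a knave.
Bob is a knave.
Grace is a knave.

Verification:
- Carol (knight) says "Kate is a knave" - this is TRUE because Kate is a knave.
- Rose (knave) says "Bob is a knight" - this is FALSE (a lie) because Bob is a knave.
- Kate (knave) says "Grace and I are different types" - this is FALSE (a lie) because Kate is a knave and Grace is a knave.
- Bob (knave) says "Kate tells the truth" - this is FALSE (a lie) because Kate is a knave.
- Grace (knave) says "Bob and I are different types" - this is FALSE (a lie) because Grace is a knave and Bob is a knave.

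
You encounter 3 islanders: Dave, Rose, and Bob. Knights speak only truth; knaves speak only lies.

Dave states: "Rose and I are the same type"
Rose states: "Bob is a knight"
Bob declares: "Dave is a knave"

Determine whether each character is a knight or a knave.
Dave is a knave.
Rose is a knight.
Bob is a knight.

Verification:
- Dave (knave) says "Rose and I are the same type" - this is FALSE (a lie) because Dave is a knave and Rose is a knight.
- Rose (knight) says "Bob is a knight" - this is TRUE because Bob is a knight.
- Bob (knight) says "Dave is a knave" - this is TRUE because Dave is a knave.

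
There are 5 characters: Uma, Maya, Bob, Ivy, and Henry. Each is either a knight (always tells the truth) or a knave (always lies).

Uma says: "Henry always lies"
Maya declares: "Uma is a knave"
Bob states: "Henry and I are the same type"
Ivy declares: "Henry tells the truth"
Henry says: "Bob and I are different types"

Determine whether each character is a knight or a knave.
Uma is a knave.
Maya is a knight.
Bob is a knave.
Ivy is a knight.
Henry is a knight.

Verification:
- Uma (knave) says "Henry always lies" - this is FALSE (a lie) because Henry is a knight.
- Maya (knight) says "Uma is a knave" - this is TRUE because Uma is a knave.
- Bob (knave) says "Henry and I are the same type" - this is FALSE (a lie) because Bob is a knave and Henry is a knight.
- Ivy (knight) says "Henry tells the truth" - this is TRUE because Henry is a knight.
- Henry (knight) says "Bob and I are different types" - this is TRUE because Henry is a knight and Bob is a knave.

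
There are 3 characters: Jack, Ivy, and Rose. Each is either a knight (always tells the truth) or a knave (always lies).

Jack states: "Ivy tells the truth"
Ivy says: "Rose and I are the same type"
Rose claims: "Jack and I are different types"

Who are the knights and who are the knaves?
Jack is a knave.
Ivy is a knave.
Rose is a knight.

Verification:
- Jack (knave) says "Ivy tells the truth" - this is FALSE (a lie) because Ivy is a knave.
- Ivy (knave) says "Rose and I are the same type" - this is FALSE (a lie) because Ivy is a knave and Rose is a knight.
- Rose (knight) says "Jack and I are different types" - this is TRUE because Rose is a knight and Jack is a knave.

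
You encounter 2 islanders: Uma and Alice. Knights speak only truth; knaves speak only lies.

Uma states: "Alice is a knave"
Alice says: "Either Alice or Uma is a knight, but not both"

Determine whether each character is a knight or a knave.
Uma is a knave.
Alice is a knight.

Verification:
- Uma (knave) says "Alice is a knave" - this is FALSE (a lie) because Alice is a knight.
- Alice (knight) says "Either Alice or Uma is a knight, but not both" - this is TRUE because Alice is a knight and Uma is a knave.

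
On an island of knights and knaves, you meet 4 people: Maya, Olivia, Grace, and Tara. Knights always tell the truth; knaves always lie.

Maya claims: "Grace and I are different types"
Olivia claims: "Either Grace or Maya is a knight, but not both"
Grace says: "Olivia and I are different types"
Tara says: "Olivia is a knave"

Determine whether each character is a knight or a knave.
Maya is a knave.
Olivia is a knave.
Grace is a knave.
Tara is a knight.

Verification:
- Maya (knave) says "Grace and I are different types" - this is FALSE (a lie) because Maya is a knave and Grace is a knave.
- Olivia (knave) says "Either Grace or Maya is a knight, but not both" - this is FALSE (a lie) because Grace is a knave and Maya is a knave.
- Grace (knave) says "Olivia and I are different types" - this is FALSE (a lie) because Grace is a knave and Olivia is a knave.
- Tara (knight) says "Olivia is a knave" - this is TRUE because Olivia is a knave.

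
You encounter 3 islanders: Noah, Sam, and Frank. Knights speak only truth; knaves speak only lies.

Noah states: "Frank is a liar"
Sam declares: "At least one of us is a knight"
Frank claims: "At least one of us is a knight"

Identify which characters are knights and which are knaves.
Noah is a knave.
Sam is a knight.
Frank is a knight.

Verification:
- Noah (knave) says "Frank is a liar" - this is FALSE (a lie) because Frank is a knight.
- Sam (knight) says "At least one of us is a knight" - this is TRUE because Sam and Frank are knights.
- Frank (knight) says "At least one of us is a knight" - this is TRUE because Sam and Frank are knights.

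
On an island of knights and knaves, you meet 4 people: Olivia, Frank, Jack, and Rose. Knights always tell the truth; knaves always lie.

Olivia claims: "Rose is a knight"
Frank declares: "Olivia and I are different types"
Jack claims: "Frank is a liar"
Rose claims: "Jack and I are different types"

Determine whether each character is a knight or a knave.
Olivia is a knave.
Frank is a knight.
Jack is a knave.
Rose is a knave.

Verification:
- Olivia (knave) says "Rose is a knight" - this is FALSE (a lie) because Rose is a knave.
- Frank (knight) says "Olivia and I are different types" - this is TRUE because Frank is a knight and Olivia is a knave.
- Jack (knave) says "Frank is a liar" - this is FALSE (a lie) because Frank is a knight.
- Rose (knave) says "Jack and I are different types" - this is FALSE (a lie) because Rose is a knave and Jack is a knave.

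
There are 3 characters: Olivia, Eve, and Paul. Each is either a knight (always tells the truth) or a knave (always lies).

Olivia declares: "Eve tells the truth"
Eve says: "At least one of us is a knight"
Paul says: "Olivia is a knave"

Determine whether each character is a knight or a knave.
Olivia is a knight.
Eve is a knight.
Paul is a knave.

Verification:
- Olivia (knight) says "Eve tells the truth" - this is TRUE because Eve is a knight.
- Eve (knight) says "At least one of us is a knight" - this is TRUE because Olivia and Eve are knights.
- Paul (knave) says "Olivia is a knave" - this is FALSE (a lie) because Olivia is a knight.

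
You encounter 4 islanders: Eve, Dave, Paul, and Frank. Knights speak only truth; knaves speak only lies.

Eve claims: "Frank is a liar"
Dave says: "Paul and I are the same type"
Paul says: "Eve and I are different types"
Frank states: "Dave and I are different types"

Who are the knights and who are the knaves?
Eve is a knave.
Dave is a knave.
Paul is a knight.
Frank is a knight.

Verification:
- Eve (knave) says "Frank is a liar" - this is FALSE (a lie) because Frank is a knight.
- Dave (knave) says "Paul and I are the same type" - this is FALSE (a lie) because Dave is a knave and Paul is a knight.
- Paul (knight) says "Eve and I are different types" - this is TRUE because Paul is a knight and Eve is a knave.
- Frank (knight) says "Dave and I are different types" - this is TRUE because Frank is a knight and Dave is a knave.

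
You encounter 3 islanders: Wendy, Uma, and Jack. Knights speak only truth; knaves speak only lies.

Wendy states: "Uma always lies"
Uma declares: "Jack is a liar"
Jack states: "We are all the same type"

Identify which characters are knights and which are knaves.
Wendy is a knave.
Uma is a knight.
Jack is a knave.

Verification:
- Wendy (knave) says "Uma always lies" - this is FALSE (a lie) because Uma is a knight.
- Uma (knight) says "Jack is a liar" - this is TRUE because Jack is a knave.
- Jack (knave) says "We are all the same type" - this is FALSE (a lie) because Uma is a knight and Wendy and Jack are knaves.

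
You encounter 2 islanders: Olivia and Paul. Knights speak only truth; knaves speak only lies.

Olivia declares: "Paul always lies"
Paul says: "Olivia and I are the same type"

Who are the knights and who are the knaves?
Olivia is a knight.
Paul is a knave.

Verification:
- Olivia (knight) says "Paul always lies" - this is TRUE because Paul is a knave.
- Paul (knave) says "Olivia and I are the same type" - this is FALSE (a lie) because Paul is a knave and Olivia is a knight.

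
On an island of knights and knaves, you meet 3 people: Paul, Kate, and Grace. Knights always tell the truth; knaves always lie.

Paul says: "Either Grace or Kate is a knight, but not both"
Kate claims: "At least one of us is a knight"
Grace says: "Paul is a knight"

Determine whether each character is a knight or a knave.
Paul is a knave.
Kate is a knave.
Grace is a knave.

Verification:
- Paul (knave) says "Either Grace or Kate is a knight, but not both" - this is FALSE (a lie) because Grace is a knave and Kate is a knave.
- Kate (knave) says "At least one of us is a knight" - this is FALSE (a lie) because no one is a knight.
- Grace (knave) says "Paul is a knight" - this is FALSE (a lie) because Paul is a knave.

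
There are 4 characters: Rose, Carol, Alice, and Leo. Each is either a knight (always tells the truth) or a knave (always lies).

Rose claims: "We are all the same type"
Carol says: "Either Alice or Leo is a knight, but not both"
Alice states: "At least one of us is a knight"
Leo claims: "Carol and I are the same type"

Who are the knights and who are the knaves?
Rose is a knave.
Carol is a knight.
Alice is a knight.
Leo is a knave.

Verification:
- Rose (knave) says "We are all the same type" - this is FALSE (a lie) because Carol and Alice are knights and Rose and Leo are knaves.
- Carol (knight) says "Either Alice or Leo is a knight, but not both" - this is TRUE because Alice is a knight and Leo is a knave.
- Alice (knight) says "At least one of us is a knight" - this is TRUE because Carol and Alice are knights.
- Leo (knave) says "Carol and I are the same type" - this is FALSE (a lie) because Leo is a knave and Carol is a knight.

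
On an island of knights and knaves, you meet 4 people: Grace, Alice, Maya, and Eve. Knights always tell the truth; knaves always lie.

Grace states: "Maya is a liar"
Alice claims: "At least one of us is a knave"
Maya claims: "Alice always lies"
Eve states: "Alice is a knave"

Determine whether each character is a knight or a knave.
Grace is a knight.
Alice is a knight.
Maya is a knave.
Eve is a knave.

Verification:
- Grace (knight) says "Maya is a liar" - this is TRUE because Maya is a knave.
- Alice (knight) says "At least one of us is a knave" - this is TRUE because Maya and Eve are knaves.
- Maya (knave) says "Alice always lies" - this is FALSE (a lie) because Alice is a knight.
- Eve (knave) says "Alice is a knave" - this is FALSE (a lie) because Alice is a knight.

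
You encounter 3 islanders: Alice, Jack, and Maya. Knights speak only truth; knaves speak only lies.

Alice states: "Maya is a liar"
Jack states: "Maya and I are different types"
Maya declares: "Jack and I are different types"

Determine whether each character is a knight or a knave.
Alice is a knight.
Jack is a knave.
Maya is a knave.

Verification:
- Alice (knight) says "Maya is a liar" - this is TRUE because Maya is a knave.
- Jack (knave) says "Maya and I are different types" - this is FALSE (a lie) because Jack is a knave and Maya is a knave.
- Maya (knave) says "Jack and I are different types" - this is FALSE (a lie) because Maya is a knave and Jack is a knave.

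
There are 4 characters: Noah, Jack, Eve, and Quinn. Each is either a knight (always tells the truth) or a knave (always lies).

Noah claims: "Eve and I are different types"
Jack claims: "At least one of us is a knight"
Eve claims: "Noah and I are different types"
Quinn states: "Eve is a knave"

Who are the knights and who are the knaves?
Noah is a knave.
Jack is a knight.
Eve is a knave.
Quinn is a knight.

Verification:
- Noah (knave) says "Eve and I are different types" - this is FALSE (a lie) because Noah is a knave and Eve is a knave.
- Jack (knight) says "At least one of us is a knight" - this is TRUE because Jack and Quinn are knights.
- Eve (knave) says "Noah and I are different types" - this is FALSE (a lie) because Eve is a knave and Noah is a knave.
- Quinn (knight) says "Eve is a knave" - this is TRUE because Eve is a knave.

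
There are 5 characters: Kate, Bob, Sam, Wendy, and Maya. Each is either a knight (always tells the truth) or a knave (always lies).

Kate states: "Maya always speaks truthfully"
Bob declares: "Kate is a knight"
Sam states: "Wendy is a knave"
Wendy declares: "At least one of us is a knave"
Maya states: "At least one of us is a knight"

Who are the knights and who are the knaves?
Kate is a knight.
Bob is a knight.
Sam is a knave.
Wendy is a knight.
Maya is a knight.

Verification:
- Kate (knight) says "Maya always speaks truthfully" - this is TRUE because Maya is a knight.
- Bob (knight) says "Kate is a knight" - this is TRUE because Kate is a knight.
- Sam (knave) says "Wendy is a knave" - this is FALSE (a lie) because Wendy is a knight.
- Wendy (knight) says "At least one of us is a knave" - this is TRUE because Sam is a knave.
- Maya (knight) says "At least one of us is a knight" - this is TRUE because Kate, Bob, Wendy, and Maya are knights.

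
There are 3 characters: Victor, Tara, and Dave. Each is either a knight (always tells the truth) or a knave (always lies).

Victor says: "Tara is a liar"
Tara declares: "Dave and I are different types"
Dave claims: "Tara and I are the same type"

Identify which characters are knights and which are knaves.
Victor is a knave.
Tara is a knight.
Dave is a knave.

Verification:
- Victor (knave) says "Tara is a liar" - this is FALSE (a lie) because Tara is a knight.
- Tara (knight) says "Dave and I are different types" - this is TRUE because Tara is a knight and Dave is a knave.
- Dave (knave) says "Tara and I are the same type" - this is FALSE (a lie) because Dave is a knave and Tara is a knight.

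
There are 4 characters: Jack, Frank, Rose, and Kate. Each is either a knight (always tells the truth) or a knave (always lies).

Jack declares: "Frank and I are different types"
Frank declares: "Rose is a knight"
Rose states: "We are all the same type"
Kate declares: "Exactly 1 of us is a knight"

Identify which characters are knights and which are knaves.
Jack is a knave.
Frank is a knave.
Rose is a knave.
Kate is a knight.

Verification:
- Jack (knave) says "Frank and I are different types" - this is FALSE (a lie) because Jack is a knave and Frank is a knave.
- Frank (knave) says "Rose is a knight" - this is FALSE (a lie) because Rose is a knave.
- Rose (knave) says "We are all the same type" - this is FALSE (a lie) because Kate is a knight and Jack, Frank, and Rose are knaves.
- Kate (knight) says "Exactly 1 of us is a knight" - this is TRUE because there are 1 knights.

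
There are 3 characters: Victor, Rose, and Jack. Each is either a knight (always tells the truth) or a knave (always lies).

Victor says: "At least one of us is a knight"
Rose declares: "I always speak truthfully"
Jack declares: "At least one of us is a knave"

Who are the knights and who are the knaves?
Victor is a knight.
Rose is a knave.
Jack is a knight.

Verification:
- Victor (knight) says "At least one of us is a knight" - this is TRUE because Victor and Jack are knights.
- Rose (knave) says "I always speak truthfully" - this is FALSE (a lie) because Rose is a knave.
- Jack (knight) says "At least one of us is a knave" - this is TRUE because Rose is a knave.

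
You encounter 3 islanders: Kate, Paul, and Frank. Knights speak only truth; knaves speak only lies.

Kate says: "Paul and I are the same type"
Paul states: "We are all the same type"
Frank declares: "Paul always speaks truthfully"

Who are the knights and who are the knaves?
Kate is a knight.
Paul is a knight.
Frank is a knight.

Verification:
- Kate (knight) says "Paul and I are the same type" - this is TRUE because Kate is a knight and Paul is a knight.
- Paul (knight) says "We are all the same type" - this is TRUE because Kate, Paul, and Frank are knights.
- Frank (knight) says "Paul always speaks truthfully" - this is TRUE because Paul is a knight.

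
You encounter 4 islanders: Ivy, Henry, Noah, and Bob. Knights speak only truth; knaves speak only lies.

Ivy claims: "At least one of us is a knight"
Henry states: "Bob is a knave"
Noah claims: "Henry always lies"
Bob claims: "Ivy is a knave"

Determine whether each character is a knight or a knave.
Ivy is a knight.
Henry is a knight.
Noah is a knave.
Bob is a knave.

Verification:
- Ivy (knight) says "At least one of us is a knight" - this is TRUE because Ivy and Henry are knights.
- Henry (knight) says "Bob is a knave" - this is TRUE because Bob is a knave.
- Noah (knave) says "Henry always lies" - this is FALSE (a lie) because Henry is a knight.
- Bob (knave) says "Ivy is a knave" - this is FALSE (a lie) because Ivy is a knight.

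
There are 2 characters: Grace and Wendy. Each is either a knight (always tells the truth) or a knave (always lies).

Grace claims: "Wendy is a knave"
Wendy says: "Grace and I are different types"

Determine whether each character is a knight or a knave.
Grace is a knave.
Wendy is a knight.

Verification:
- Grace (knave) says "Wendy is a knave" - this is FALSE (a lie) because Wendy is a knight.
- Wendy (knight) says "Grace and I are different types" - this is TRUE because Wendy is a knight and Grace is a knave.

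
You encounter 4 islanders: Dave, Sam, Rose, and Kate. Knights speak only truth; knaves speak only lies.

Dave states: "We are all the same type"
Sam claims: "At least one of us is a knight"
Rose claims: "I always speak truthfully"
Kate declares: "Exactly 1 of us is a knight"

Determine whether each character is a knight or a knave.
Dave is a knave.
Sam is a knight.
Rose is a knight.
Kate is a knave.

Verification:
- Dave (knave) says "We are all the same type" - this is FALSE (a lie) because Sam and Rose are knights and Dave and Kate are knaves.
- Sam (knight) says "At least one of us is a knight" - this is TRUE because Sam and Rose are knights.
- Rose (knight) says "I always speak truthfully" - this is TRUE because Rose is a knight.
- Kate (knave) says "Exactly 1 of us is a knight" - this is FALSE (a lie) because there are 2 knights.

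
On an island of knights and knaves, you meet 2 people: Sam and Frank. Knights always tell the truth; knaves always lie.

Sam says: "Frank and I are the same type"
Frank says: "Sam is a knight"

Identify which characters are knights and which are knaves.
Sam is a knight.
Frank is a knight.

Verification:
- Sam (knight) says "Frank and I are the same type" - this is TRUE because Sam is a knight and Frank is a knight.
- Frank (knight) says "Sam is a knight" - this is TRUE because Sam is a knight.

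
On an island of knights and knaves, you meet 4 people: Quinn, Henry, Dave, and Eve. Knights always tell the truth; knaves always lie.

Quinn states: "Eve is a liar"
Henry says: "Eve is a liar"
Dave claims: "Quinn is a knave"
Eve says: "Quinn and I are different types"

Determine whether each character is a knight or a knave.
Quinn is a knave.
Henry is a knave.
Dave is a knight.
Eve is a knight.

Verification:
- Quinn (knave) says "Eve is a liar" - this is FALSE (a lie) because Eve is a knight.
- Henry (knave) says "Eve is a liar" - this is FALSE (a lie) because Eve is a knight.
- Dave (knight) says "Quinn is a knave" - this is TRUE because Quinn is a knave.
- Eve (knight) says "Quinn and I are different types" - this is TRUE because Eve is a knight and Quinn is a knave.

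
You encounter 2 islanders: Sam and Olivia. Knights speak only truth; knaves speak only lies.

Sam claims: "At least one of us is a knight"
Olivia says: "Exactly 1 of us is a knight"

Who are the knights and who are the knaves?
Sam is a knave.
Olivia is a knave.

Verification:
- Sam (knave) says "At least one of us is a knight" - this is FALSE (a lie) because no one is a knight.
- Olivia (knave) says "Exactly 1 of us is a knight" - this is FALSE (a lie) because there are 0 knights.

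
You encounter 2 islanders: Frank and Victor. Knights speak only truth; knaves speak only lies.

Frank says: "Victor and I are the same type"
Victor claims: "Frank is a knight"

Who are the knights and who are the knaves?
Frank is a knight.
Victor is a knight.

Verification:
- Frank (knight) says "Victor and I are the same type" - this is TRUE because Frank is a knight and Victor is a knight.
- Victor (knight) says "Frank is a knight" - this is TRUE because Frank is a knight.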